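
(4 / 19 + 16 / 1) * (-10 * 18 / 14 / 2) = -1980 / 19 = -104.21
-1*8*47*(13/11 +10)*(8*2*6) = -403618.91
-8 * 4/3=-32/3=-10.67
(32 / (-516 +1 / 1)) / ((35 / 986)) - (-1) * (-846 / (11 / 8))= -122340272 / 198275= -617.02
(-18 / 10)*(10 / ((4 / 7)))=-63 / 2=-31.50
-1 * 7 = -7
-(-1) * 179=179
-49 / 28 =-7 / 4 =-1.75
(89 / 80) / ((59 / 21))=1869 / 4720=0.40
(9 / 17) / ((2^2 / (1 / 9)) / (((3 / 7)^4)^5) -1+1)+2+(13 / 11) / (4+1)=2.24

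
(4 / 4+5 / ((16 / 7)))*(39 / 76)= 1989 / 1216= 1.64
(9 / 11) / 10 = 9 / 110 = 0.08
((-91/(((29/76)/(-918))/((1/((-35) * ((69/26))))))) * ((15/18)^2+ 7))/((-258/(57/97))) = 574582762/13910285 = 41.31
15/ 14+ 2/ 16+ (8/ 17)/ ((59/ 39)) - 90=-4970447/ 56168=-88.49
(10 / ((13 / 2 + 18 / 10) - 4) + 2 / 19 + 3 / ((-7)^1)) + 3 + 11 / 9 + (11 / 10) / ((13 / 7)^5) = 1199068030397 / 191108220030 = 6.27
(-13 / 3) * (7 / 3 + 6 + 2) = -403 / 9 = -44.78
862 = 862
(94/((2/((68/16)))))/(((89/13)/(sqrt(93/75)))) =10387 * sqrt(31)/1780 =32.49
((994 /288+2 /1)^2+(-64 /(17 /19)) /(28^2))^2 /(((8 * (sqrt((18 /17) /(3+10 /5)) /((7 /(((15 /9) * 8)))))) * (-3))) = -261877304601981121 * sqrt(170) /81835767512432640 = -41.72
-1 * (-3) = 3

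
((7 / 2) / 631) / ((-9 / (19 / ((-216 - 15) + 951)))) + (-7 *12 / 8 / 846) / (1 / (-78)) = 372081829 / 384354720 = 0.97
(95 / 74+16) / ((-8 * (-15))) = 1279 / 8880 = 0.14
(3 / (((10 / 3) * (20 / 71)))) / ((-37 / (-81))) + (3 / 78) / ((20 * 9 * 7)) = 21195403 / 3030300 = 6.99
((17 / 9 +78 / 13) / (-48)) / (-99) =71 / 42768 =0.00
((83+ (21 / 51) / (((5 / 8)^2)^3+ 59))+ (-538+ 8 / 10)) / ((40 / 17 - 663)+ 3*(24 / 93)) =18528981182617 / 26919770120565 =0.69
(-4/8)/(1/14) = -7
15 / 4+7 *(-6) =-153 / 4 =-38.25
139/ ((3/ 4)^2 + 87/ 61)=135664/ 1941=69.89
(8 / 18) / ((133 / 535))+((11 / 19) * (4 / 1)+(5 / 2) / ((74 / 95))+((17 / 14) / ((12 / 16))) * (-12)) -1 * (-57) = 7951555 / 177156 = 44.88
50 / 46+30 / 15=71 / 23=3.09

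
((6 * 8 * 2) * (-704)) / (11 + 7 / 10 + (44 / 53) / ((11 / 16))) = -35819520 / 6841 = -5236.01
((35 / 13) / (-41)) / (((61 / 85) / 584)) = -1737400 / 32513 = -53.44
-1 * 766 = -766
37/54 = 0.69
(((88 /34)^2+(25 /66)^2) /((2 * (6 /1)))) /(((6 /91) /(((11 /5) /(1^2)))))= 783859531 /41199840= 19.03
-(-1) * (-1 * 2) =-2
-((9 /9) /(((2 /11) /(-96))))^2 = -278784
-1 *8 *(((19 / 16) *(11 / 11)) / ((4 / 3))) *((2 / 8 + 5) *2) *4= -1197 / 4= -299.25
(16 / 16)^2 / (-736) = -1 / 736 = -0.00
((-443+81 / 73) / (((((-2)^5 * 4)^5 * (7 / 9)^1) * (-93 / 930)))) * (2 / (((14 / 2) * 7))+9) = -321531615 / 215083372249088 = -0.00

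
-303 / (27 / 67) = -6767 / 9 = -751.89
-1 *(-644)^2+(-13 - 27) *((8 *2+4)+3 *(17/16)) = -831327/2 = -415663.50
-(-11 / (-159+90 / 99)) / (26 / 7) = -847 / 45214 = -0.02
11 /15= 0.73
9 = 9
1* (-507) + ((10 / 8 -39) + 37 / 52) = -14145 / 26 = -544.04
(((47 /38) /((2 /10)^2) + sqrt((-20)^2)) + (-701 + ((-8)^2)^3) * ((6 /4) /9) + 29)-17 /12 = 9952733 /228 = 43652.34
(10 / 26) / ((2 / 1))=5 / 26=0.19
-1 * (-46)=46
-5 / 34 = -0.15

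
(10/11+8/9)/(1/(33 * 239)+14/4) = 85084/165633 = 0.51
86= 86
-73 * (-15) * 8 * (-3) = -26280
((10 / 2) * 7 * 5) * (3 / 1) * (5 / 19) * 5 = 13125 / 19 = 690.79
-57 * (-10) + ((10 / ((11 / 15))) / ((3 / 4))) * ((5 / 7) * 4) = 621.95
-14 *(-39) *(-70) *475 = -18154500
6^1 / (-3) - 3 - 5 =-10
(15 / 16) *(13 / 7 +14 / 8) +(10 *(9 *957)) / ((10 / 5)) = 19294635 / 448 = 43068.38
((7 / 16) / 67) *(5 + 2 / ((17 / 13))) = 777 / 18224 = 0.04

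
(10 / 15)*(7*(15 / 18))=35 / 9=3.89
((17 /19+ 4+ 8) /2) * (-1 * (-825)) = 202125 /38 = 5319.08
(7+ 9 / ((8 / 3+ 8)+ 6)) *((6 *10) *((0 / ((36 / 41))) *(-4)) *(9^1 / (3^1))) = 0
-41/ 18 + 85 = 1489/ 18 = 82.72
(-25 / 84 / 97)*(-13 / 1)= 0.04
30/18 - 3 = -4/3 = -1.33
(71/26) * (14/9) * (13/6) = 497/54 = 9.20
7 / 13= 0.54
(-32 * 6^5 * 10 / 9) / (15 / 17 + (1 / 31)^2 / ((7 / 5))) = -313080.27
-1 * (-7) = 7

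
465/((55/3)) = 279/11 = 25.36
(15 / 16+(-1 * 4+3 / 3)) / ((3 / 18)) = -99 / 8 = -12.38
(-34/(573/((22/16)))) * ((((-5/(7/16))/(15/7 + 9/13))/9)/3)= 24310/1995759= 0.01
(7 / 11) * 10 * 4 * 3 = 840 / 11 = 76.36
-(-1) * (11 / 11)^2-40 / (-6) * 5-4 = 91 / 3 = 30.33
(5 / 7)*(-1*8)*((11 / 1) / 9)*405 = -19800 / 7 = -2828.57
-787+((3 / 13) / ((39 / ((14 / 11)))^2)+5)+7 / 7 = -622855895 / 797511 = -781.00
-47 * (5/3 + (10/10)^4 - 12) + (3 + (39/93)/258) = 3532463/7998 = 441.67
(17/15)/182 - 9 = -24553/2730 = -8.99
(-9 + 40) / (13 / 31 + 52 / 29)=14.01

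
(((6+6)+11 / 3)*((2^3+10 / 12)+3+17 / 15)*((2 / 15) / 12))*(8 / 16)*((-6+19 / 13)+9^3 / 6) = 55598603 / 421200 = 132.00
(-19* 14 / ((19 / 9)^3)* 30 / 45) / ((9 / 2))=-1512 / 361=-4.19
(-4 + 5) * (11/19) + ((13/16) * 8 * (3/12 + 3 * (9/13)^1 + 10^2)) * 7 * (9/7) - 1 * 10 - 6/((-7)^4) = 2181209147/364952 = 5976.70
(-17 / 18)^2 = 289 / 324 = 0.89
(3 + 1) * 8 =32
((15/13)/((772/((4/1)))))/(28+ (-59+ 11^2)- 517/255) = 3825/56284397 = 0.00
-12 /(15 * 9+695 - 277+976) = -12 /1529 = -0.01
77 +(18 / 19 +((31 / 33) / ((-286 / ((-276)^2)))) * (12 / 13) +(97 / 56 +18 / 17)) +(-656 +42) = -282671663269 / 369881512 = -764.22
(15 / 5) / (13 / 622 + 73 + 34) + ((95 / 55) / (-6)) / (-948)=39338887 / 1388321352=0.03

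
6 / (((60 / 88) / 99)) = 4356 / 5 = 871.20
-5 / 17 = -0.29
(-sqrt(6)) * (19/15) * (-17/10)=323 * sqrt(6)/150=5.27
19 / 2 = 9.50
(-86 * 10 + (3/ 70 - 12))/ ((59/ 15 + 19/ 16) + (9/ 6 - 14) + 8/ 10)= 1464888/ 11053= 132.53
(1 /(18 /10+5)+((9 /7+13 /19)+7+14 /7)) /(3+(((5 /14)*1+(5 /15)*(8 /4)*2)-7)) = -150813 /31331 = -4.81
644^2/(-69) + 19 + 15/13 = -233630/39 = -5990.51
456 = 456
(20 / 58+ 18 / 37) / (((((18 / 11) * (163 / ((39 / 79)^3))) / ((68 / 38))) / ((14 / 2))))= 7695836148 / 1638408533159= 0.00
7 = 7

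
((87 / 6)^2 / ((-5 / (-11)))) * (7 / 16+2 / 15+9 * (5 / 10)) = 11258467 / 4800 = 2345.51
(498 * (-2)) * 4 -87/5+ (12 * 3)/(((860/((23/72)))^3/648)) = -40721831642233/10176896000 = -4001.40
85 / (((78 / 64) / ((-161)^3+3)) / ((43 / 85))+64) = 488106594880 / 367515550477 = 1.33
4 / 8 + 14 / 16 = 11 / 8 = 1.38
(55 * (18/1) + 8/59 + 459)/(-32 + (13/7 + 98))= 598493/28025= 21.36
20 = 20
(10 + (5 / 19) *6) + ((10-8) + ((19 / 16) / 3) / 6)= 74665 / 5472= 13.64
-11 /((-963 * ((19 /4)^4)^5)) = 12094627905536 /36199144439616757740201443763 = 0.00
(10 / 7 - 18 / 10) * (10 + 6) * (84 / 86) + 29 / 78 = -91109 / 16770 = -5.43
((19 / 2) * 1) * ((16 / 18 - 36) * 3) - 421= -4265 / 3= -1421.67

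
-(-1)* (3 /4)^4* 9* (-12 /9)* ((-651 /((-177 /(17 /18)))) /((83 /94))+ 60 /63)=-40702527 /2193856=-18.55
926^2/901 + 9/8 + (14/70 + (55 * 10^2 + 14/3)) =698204939/108120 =6457.69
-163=-163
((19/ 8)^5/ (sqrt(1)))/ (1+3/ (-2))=-2476099/ 16384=-151.13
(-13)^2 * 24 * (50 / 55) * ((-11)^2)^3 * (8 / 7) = 52257828480 / 7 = 7465404068.57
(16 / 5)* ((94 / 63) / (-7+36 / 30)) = -1504 / 1827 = -0.82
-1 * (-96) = 96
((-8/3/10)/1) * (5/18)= -2/27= -0.07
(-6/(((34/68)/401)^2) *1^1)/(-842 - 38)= 482403/110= 4385.48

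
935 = 935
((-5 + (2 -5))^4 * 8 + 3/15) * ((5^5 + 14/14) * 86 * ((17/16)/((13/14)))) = 1310379182511/130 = 10079839865.47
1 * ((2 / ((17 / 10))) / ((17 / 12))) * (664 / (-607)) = -159360 / 175423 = -0.91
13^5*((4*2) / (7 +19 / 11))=4084223 / 12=340351.92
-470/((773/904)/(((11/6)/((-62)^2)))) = -584210/2228559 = -0.26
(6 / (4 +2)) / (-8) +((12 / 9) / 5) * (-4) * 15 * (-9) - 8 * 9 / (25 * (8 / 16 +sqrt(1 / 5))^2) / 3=-1157 / 40 +384 * sqrt(5) / 5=142.81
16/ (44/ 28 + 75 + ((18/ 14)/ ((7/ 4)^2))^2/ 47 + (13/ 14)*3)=176944096/ 877652591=0.20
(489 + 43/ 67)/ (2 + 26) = 17.49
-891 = -891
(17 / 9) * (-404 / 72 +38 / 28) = -4556 / 567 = -8.04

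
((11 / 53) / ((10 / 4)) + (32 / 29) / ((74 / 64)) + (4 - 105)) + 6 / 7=-197261083 / 1990415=-99.11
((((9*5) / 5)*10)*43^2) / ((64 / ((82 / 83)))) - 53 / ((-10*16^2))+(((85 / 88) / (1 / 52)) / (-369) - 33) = 2535.71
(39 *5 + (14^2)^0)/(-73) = -196/73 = -2.68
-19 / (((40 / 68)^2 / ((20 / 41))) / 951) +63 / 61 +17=-318312901 / 12505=-25454.85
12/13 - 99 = -1275/13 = -98.08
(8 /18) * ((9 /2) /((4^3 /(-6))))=-0.19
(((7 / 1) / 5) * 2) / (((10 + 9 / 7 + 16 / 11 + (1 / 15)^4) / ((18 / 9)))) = 10914750 / 24831601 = 0.44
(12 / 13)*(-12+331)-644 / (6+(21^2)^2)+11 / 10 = 7472690281 / 25283310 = 295.56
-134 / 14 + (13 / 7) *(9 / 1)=50 / 7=7.14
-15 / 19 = -0.79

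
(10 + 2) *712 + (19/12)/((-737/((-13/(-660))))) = 49871669513/5837040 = 8544.00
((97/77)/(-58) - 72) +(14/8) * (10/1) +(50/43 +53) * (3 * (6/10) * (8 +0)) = 725.42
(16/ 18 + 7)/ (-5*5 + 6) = -71/ 171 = -0.42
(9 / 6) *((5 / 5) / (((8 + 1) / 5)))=5 / 6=0.83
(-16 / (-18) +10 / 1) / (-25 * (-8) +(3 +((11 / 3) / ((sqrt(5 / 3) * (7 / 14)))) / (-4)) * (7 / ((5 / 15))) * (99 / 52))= 8632624 * sqrt(15) / 5361464993 +1695643040 / 48253184937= 0.04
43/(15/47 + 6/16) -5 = 14863/261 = 56.95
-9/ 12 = -3/ 4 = -0.75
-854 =-854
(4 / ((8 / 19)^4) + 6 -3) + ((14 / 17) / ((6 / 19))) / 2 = 6871139 / 52224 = 131.57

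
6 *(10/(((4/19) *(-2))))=-285/2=-142.50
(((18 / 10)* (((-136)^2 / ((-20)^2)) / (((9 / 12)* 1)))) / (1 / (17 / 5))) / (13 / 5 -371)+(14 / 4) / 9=-438847 / 690750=-0.64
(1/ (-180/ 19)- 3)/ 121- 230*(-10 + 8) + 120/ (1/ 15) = 49222241/ 21780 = 2259.97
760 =760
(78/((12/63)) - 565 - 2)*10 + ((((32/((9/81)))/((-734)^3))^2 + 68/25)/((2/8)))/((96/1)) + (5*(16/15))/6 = -1730665013237596933631/1099534597616146050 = -1574.00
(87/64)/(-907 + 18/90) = -435/290176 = -0.00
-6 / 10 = -3 / 5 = -0.60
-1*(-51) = 51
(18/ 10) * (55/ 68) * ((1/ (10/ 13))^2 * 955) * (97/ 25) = 309975237/ 34000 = 9116.92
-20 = -20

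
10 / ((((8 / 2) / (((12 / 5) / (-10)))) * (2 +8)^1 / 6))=-9 / 25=-0.36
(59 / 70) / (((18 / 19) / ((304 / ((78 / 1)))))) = 42598 / 12285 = 3.47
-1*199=-199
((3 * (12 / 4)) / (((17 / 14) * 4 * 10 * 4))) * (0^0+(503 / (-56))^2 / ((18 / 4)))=15713 / 17920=0.88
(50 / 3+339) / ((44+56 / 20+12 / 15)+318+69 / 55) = 58685 / 60531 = 0.97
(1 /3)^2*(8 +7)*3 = 5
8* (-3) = -24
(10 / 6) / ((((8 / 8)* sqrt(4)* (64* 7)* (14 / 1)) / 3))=5 / 12544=0.00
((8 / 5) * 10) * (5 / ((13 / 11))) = 67.69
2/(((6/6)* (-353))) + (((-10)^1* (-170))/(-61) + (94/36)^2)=-146905531/6976692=-21.06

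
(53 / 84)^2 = 2809 / 7056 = 0.40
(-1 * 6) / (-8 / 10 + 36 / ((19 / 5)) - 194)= 285 / 8803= 0.03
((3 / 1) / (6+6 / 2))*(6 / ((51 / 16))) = 32 / 51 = 0.63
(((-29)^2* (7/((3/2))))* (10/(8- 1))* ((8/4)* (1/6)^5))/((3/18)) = 4205/486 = 8.65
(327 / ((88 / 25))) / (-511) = -8175 / 44968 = -0.18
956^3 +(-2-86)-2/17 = 14853286374/17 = 873722727.88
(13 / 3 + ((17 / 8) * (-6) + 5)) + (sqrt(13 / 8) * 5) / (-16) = -41 / 12- 5 * sqrt(26) / 64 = -3.82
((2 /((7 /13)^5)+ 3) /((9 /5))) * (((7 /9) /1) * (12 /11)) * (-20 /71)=-317202800 /50629887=-6.27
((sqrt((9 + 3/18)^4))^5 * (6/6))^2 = 64158439152961731834506988525390625/3656158440062976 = 17548046728482758543.62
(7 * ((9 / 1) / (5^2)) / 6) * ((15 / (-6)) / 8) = -21 / 160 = -0.13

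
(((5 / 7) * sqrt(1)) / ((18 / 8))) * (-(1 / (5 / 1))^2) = -4 / 315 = -0.01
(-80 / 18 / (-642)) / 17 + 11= 540263 / 49113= 11.00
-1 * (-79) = 79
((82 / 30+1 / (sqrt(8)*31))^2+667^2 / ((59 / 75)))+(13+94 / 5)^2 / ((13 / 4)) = 41*sqrt(2) / 930+750752501250223 / 1326756600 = 565855.55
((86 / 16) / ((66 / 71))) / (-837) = -3053 / 441936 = -0.01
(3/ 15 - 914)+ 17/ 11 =-50174/ 55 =-912.25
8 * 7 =56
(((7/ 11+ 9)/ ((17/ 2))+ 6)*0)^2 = 0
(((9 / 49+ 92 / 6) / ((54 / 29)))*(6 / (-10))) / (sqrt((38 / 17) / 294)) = -66149*sqrt(969) / 35910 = -57.34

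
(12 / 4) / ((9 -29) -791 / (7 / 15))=-3 / 1715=-0.00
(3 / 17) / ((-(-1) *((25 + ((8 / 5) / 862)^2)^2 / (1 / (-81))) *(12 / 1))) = -21566968200625 / 74244308494084732548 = -0.00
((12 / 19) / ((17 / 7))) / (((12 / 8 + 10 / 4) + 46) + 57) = 84 / 34561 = 0.00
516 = 516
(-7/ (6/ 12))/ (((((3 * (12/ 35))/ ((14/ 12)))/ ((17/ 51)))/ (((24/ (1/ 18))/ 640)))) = -343/ 96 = -3.57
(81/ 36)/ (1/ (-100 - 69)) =-380.25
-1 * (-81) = 81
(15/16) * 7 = 105/16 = 6.56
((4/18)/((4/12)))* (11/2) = 11/3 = 3.67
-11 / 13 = -0.85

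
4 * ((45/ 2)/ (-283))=-90/ 283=-0.32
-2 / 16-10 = -81 / 8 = -10.12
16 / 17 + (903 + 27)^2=14703316 / 17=864900.94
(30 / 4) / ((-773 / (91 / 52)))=-105 / 6184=-0.02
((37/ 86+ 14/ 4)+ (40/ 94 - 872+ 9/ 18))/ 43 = -3504997/ 173806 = -20.17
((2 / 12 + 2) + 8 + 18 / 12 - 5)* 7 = 140 / 3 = 46.67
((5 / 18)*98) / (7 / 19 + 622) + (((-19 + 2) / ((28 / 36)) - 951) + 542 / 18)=-140457928 / 148995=-942.70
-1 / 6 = -0.17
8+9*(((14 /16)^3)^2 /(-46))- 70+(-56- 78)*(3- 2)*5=-8827971609 /12058624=-732.09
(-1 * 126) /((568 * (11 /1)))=-63 /3124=-0.02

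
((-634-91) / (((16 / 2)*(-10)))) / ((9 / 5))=725 / 144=5.03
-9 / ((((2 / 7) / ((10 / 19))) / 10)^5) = -47269687500000 / 2476099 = -19090386.73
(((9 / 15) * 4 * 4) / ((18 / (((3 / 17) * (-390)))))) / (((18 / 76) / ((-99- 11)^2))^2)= -43974536320000 / 459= -95805090021.79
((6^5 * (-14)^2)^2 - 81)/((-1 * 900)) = -51619302603/20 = -2580965130.15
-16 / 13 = -1.23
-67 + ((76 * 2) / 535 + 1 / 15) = -106972 / 1605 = -66.65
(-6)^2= 36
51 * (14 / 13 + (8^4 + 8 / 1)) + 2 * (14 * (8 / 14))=209374.92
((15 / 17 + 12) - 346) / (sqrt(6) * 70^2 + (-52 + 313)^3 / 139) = -4665107213739 / 1775537331228179 + 536132632700 * sqrt(6) / 5326611993684537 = -0.00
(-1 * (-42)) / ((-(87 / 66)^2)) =-20328 / 841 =-24.17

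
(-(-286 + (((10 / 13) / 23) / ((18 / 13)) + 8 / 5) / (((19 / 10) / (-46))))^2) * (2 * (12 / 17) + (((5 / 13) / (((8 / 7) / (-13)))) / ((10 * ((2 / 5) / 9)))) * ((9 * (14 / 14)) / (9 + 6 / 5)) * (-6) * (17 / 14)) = -6846731.37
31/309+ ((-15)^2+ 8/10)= 225.90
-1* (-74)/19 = 3.89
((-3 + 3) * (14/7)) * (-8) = 0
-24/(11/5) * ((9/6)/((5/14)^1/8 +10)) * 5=-448/55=-8.15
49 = 49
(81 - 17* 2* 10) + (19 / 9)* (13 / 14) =-32387 / 126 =-257.04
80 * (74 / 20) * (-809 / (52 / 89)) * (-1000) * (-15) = -79921110000 / 13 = -6147777692.31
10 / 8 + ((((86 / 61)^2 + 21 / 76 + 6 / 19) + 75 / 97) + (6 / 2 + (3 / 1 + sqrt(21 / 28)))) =sqrt(3) / 2 + 72712866 / 6857803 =11.47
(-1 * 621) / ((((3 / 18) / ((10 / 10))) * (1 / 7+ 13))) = -567 / 2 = -283.50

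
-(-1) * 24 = 24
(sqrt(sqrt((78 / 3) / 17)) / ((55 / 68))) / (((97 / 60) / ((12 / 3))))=192 * 17^(3 / 4) * 26^(1 / 4) / 1067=3.40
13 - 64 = -51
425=425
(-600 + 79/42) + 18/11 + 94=-232147/462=-502.48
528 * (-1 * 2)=-1056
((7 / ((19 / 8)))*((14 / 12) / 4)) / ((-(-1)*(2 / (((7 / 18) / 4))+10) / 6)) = 343 / 2033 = 0.17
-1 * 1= -1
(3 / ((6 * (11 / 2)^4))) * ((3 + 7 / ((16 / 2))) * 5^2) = 775 / 14641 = 0.05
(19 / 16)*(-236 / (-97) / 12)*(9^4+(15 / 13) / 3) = 47809529 / 30264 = 1579.75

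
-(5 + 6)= -11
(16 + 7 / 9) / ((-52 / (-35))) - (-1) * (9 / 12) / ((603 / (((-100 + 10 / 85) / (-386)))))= 580909403 / 51439518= 11.29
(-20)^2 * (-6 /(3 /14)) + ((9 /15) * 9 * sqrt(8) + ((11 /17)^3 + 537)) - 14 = -52454770 /4913 + 54 * sqrt(2) /5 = -10661.46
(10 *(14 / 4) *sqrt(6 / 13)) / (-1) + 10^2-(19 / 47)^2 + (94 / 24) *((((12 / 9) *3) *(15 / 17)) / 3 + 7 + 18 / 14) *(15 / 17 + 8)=11503207081 / 26812842-35 *sqrt(78) / 13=405.24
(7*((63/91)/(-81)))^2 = 49/13689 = 0.00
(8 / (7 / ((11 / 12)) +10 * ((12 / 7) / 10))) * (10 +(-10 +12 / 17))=154 / 255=0.60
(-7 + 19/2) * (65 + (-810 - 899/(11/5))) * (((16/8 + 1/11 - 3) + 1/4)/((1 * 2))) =920025/968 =950.44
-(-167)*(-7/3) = -1169/3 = -389.67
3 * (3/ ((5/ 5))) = 9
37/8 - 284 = -279.38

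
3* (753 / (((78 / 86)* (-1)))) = -32379 / 13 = -2490.69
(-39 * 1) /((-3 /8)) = 104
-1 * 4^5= -1024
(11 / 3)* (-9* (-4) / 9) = 44 / 3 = 14.67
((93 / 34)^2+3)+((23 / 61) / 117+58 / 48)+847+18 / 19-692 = 52557747499 / 313514136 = 167.64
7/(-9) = -7/9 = -0.78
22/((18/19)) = 209/9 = 23.22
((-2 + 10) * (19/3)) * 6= 304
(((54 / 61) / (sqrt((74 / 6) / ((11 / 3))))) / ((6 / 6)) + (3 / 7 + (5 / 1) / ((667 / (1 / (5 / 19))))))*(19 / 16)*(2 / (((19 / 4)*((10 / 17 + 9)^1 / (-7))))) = -3213*sqrt(407) / 367891 - 18139 / 108721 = -0.34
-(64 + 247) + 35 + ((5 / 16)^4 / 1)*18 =-9038343 / 32768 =-275.83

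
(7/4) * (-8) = -14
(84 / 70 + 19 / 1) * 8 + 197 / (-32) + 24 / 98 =1220599 / 7840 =155.69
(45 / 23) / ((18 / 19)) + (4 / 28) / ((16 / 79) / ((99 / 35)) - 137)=711800039 / 344835274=2.06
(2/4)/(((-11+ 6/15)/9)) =-45/106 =-0.42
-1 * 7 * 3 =-21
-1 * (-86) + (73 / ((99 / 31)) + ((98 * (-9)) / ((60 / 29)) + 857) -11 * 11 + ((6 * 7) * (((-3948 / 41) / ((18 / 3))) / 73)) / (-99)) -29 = 1154565719 / 2963070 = 389.65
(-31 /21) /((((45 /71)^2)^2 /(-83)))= 65384255213 /86113125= 759.28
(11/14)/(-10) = -11/140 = -0.08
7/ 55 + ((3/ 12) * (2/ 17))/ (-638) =13799/ 108460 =0.13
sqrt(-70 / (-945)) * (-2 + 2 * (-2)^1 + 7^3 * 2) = 680 * sqrt(6) / 9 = 185.07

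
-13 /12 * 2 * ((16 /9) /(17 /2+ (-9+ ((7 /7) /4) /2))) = 832 /81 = 10.27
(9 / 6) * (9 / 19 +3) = 5.21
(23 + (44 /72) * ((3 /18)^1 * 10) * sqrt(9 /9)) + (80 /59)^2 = 4860457 /187974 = 25.86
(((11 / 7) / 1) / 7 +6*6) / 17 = 1775 / 833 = 2.13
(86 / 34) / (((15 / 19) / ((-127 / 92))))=-103759 / 23460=-4.42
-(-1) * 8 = 8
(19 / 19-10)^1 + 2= -7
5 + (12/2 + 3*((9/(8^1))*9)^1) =331/8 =41.38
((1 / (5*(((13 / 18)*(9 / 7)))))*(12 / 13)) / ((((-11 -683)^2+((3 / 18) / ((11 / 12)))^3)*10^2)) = 0.00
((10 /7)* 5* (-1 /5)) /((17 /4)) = -40 /119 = -0.34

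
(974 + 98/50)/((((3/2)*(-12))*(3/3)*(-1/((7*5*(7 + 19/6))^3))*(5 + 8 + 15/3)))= 1055317517065/7776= 135714701.27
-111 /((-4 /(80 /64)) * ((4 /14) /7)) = 27195 /32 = 849.84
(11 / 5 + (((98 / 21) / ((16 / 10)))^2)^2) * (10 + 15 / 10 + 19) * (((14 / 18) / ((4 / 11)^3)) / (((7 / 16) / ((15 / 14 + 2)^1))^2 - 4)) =-9243.90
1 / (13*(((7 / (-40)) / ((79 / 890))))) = -316 / 8099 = -0.04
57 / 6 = 19 / 2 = 9.50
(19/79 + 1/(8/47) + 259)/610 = 167553/385520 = 0.43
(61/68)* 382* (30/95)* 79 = 2761287/323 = 8548.88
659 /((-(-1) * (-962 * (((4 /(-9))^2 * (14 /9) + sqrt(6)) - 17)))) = 350219619 * sqrt(6) /139389870230 + 5846121459 /139389870230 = 0.05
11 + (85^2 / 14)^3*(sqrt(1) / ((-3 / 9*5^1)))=-226289679191 / 2744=-82467084.25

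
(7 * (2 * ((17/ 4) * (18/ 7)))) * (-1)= -153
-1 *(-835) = 835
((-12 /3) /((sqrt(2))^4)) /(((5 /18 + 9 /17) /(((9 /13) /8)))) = -1377 /12844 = -0.11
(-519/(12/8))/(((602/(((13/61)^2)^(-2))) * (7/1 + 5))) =-2395330493/103162332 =-23.22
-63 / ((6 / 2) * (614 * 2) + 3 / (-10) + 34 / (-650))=-5850 / 342053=-0.02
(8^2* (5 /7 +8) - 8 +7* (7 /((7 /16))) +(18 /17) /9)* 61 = 4804238 /119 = 40371.75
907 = 907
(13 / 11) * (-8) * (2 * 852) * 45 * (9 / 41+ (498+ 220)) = -21348325440 / 41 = -520690864.39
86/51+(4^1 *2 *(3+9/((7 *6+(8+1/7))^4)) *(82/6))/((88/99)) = 3542585444002/9556824771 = 370.69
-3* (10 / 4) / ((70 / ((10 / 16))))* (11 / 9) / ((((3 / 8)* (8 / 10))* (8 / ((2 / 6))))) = -275 / 24192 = -0.01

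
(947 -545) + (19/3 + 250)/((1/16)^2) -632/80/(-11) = 21787937/330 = 66024.05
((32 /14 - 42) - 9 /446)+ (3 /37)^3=-6283471009 /158138666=-39.73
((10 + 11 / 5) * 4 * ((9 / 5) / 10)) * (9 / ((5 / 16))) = 158112 / 625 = 252.98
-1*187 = -187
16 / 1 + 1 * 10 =26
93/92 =1.01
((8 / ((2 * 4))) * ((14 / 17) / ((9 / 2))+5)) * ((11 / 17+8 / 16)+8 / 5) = 370331 / 26010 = 14.24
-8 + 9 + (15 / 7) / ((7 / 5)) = 124 / 49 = 2.53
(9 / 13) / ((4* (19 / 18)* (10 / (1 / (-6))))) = -27 / 9880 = -0.00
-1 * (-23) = 23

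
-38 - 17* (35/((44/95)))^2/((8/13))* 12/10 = -1466270147/7744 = -189342.74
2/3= 0.67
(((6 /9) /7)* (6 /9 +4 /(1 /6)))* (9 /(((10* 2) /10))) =74 /7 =10.57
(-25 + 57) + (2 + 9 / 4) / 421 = 53905 / 1684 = 32.01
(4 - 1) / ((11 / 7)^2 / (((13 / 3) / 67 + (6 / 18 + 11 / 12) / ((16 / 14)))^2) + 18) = 2720352649 / 17990731062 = 0.15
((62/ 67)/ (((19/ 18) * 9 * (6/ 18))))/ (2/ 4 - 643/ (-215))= 159960/ 1910773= 0.08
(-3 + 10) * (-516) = -3612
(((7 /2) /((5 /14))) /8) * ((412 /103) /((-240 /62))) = -1519 /1200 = -1.27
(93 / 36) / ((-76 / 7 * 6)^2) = 1519 / 2495232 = 0.00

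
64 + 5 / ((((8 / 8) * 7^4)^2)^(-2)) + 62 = 166164652848131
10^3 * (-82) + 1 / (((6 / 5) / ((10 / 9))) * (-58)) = -128412025 / 1566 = -82000.02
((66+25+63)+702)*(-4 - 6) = -8560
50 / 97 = 0.52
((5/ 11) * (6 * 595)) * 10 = 178500/ 11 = 16227.27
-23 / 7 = -3.29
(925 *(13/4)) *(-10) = -60125/2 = -30062.50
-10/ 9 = -1.11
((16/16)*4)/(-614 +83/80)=-0.01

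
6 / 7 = 0.86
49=49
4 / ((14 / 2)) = 4 / 7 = 0.57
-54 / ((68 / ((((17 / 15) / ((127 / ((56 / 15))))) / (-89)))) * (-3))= -28 / 282575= -0.00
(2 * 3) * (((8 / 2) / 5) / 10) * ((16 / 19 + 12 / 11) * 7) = 33936 / 5225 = 6.49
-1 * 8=-8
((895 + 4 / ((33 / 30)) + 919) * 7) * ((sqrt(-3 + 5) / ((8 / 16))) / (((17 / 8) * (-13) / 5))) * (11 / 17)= -4214.65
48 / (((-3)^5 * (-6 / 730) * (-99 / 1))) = -5840 / 24057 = -0.24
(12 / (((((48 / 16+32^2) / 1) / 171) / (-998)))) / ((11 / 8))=-16383168 / 11297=-1450.22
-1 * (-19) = 19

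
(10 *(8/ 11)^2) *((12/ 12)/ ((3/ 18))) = 3840/ 121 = 31.74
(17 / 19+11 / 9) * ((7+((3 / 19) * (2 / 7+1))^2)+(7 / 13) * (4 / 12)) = 1803249062 / 117967941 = 15.29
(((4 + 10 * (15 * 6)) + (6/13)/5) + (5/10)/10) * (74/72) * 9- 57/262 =8363.10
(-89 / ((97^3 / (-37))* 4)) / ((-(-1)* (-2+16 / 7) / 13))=299663 / 7301384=0.04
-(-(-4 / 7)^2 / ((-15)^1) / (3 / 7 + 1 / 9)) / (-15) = 8 / 2975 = 0.00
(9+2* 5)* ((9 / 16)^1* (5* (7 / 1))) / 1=5985 / 16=374.06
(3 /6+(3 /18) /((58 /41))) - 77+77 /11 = -24145 /348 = -69.38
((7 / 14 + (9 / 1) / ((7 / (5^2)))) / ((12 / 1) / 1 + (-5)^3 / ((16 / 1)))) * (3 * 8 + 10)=124304 / 469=265.04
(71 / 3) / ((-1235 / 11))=-781 / 3705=-0.21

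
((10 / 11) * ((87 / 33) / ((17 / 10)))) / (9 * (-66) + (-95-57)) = -1450 / 767261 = -0.00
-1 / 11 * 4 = -4 / 11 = -0.36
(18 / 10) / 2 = 9 / 10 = 0.90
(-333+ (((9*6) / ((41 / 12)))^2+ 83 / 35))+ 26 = -54.83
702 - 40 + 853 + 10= 1525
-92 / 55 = -1.67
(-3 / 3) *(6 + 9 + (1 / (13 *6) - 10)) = -391 / 78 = -5.01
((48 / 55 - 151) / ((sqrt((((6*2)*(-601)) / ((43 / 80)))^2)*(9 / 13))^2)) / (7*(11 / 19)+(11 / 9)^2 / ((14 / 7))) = -49022956723 / 135236151021312000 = -0.00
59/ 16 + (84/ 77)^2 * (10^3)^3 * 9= 20736000007139/ 1936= 10710743805.34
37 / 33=1.12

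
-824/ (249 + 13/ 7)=-1442/ 439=-3.28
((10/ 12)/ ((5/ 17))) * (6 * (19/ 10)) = 323/ 10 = 32.30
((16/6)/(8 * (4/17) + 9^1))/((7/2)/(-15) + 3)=272/3071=0.09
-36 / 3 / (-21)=4 / 7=0.57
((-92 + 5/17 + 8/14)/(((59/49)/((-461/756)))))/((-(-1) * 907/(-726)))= -67216105/1819442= -36.94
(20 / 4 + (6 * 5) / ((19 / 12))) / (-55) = -91 / 209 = -0.44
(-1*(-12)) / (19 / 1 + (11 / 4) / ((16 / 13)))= 256 / 453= 0.57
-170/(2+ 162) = -85/82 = -1.04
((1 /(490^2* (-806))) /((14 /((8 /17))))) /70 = -1 /403006649500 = -0.00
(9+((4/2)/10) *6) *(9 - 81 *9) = -7344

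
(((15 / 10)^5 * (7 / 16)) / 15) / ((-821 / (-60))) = 1701 / 105088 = 0.02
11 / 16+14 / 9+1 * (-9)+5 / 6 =-853 / 144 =-5.92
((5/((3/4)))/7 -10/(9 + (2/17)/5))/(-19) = 2510/306033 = 0.01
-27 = -27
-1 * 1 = -1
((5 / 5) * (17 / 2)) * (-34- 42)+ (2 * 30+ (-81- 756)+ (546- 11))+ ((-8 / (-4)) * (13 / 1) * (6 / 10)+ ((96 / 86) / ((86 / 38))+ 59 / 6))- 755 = -89699063 / 55470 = -1617.07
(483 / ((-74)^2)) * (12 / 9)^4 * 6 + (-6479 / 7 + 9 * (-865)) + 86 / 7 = -750056792 / 86247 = -8696.61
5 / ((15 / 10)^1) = 10 / 3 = 3.33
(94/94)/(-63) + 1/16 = 47/1008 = 0.05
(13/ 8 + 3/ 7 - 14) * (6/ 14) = -2007/ 392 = -5.12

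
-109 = -109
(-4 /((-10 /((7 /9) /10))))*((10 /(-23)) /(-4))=7 /2070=0.00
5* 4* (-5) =-100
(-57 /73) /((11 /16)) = -912 /803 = -1.14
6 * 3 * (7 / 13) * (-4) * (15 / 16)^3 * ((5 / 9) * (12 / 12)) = -118125 / 6656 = -17.75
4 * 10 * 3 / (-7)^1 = -120 / 7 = -17.14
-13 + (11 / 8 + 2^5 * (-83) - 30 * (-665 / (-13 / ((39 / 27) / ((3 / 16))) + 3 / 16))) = -127741 / 8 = -15967.62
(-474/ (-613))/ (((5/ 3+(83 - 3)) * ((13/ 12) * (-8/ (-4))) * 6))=0.00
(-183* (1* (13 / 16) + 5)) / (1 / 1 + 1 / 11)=-62403 / 64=-975.05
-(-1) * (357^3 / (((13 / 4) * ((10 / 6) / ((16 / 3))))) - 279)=2911936617 / 65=44799024.88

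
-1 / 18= -0.06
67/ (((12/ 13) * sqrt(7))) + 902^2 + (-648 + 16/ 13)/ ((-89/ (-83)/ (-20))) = 871 * sqrt(7)/ 84 + 955297108/ 1157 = 825694.77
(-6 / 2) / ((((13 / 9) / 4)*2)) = -54 / 13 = -4.15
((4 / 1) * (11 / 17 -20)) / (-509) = 1316 / 8653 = 0.15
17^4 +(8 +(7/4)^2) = 83532.06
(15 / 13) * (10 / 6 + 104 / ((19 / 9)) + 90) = 40165 / 247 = 162.61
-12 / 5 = -2.40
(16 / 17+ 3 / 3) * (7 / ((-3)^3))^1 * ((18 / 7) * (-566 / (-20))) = -3113 / 85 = -36.62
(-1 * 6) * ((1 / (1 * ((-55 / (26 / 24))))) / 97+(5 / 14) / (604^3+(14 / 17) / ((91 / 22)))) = 2215700318429 / 1818593161706860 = 0.00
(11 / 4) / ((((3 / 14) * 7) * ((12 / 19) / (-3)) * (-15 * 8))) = 209 / 2880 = 0.07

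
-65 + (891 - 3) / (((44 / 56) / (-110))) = -124385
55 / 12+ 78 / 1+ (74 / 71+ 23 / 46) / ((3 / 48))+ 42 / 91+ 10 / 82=48973177 / 454116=107.84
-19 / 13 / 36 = -19 / 468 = -0.04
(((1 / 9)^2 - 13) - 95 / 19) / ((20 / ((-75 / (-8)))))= -7285 / 864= -8.43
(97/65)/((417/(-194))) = -18818/27105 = -0.69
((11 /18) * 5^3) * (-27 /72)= -1375 /48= -28.65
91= 91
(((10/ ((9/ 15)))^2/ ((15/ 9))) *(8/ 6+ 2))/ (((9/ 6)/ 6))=20000/ 9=2222.22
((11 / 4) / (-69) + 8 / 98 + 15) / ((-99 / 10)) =-1.52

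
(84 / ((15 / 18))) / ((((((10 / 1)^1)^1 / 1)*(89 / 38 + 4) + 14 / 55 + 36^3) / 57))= 6004152 / 48822061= 0.12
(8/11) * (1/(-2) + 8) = 60/11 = 5.45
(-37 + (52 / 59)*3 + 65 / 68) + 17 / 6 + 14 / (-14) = -379937 / 12036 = -31.57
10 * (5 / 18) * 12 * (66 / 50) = 44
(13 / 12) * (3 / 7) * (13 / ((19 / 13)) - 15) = -377 / 133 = -2.83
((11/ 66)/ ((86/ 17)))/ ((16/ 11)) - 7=-6.98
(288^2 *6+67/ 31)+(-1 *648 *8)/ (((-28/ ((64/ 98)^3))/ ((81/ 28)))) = 88963996777603/ 178708831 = 497815.34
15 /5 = 3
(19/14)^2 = 361/196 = 1.84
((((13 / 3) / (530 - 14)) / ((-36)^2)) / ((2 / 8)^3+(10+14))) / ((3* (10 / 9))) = 13 / 160601130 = 0.00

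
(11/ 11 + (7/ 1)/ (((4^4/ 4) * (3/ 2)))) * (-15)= -515/ 32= -16.09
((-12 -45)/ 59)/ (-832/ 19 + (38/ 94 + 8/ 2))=50901/ 2075089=0.02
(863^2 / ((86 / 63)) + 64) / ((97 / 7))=328481657 / 8342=39376.85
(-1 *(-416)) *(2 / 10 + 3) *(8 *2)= 106496 / 5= 21299.20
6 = 6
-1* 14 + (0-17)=-31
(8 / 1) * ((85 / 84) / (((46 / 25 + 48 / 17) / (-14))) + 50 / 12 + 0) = 8950 / 991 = 9.03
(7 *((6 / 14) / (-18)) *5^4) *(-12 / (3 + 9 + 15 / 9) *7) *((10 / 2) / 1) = 131250 / 41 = 3201.22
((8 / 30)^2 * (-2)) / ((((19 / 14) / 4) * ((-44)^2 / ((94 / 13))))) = -10528 / 6724575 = -0.00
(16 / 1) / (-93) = -16 / 93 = -0.17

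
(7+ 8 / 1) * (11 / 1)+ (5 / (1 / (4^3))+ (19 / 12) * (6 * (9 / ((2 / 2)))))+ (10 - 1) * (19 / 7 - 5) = 7699 / 14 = 549.93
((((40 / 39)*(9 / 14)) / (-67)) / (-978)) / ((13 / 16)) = 160 / 12919543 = 0.00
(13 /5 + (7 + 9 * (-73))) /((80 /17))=-55029 /400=-137.57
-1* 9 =-9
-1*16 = -16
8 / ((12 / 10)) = 20 / 3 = 6.67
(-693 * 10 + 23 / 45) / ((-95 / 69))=7172021 / 1425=5033.00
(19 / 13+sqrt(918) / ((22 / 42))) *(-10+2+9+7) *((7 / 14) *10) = 760 / 13+2520 *sqrt(102) / 11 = 2372.17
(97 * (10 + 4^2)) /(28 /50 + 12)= 31525 /157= 200.80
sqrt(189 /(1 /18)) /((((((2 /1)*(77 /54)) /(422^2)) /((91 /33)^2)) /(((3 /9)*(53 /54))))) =5582844358*sqrt(42) /3993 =9061098.58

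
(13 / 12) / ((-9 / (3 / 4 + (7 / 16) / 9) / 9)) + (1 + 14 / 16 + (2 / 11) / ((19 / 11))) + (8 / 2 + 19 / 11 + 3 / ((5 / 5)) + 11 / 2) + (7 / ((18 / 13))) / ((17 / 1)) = 96021617 / 6139584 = 15.64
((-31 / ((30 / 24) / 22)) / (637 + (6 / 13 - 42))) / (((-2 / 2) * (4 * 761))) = 8866 / 29454505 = 0.00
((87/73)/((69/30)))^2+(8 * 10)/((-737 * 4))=501454480/2077633217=0.24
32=32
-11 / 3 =-3.67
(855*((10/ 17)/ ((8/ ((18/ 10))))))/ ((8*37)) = 7695/ 20128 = 0.38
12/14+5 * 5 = 181/7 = 25.86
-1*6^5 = -7776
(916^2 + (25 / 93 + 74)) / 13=78039115 / 1209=64548.48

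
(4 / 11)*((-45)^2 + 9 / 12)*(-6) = -48618 / 11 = -4419.82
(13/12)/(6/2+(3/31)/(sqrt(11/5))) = 137423/380376 - 403 * sqrt(55)/380376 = 0.35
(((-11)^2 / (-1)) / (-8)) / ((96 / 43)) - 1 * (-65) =55123 / 768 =71.77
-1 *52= -52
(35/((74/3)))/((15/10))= 35/37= 0.95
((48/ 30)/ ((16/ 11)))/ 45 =11/ 450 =0.02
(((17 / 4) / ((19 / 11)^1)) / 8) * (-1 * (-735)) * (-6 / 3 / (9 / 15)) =-229075 / 304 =-753.54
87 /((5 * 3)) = 29 /5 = 5.80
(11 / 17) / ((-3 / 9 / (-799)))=1551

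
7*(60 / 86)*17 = 3570 / 43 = 83.02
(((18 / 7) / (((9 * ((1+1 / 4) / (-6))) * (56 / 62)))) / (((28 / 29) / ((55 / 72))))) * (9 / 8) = -29667 / 21952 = -1.35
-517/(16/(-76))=9823/4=2455.75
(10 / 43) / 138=5 / 2967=0.00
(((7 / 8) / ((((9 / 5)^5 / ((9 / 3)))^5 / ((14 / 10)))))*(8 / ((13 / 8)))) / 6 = 11682510375976562500 / 115218195555482514247077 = 0.00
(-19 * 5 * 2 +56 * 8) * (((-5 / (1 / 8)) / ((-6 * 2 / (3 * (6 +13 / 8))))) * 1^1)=39345 / 2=19672.50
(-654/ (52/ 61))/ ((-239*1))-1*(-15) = 113157/ 6214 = 18.21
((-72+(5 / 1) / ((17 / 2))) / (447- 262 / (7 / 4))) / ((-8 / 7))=29743 / 141508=0.21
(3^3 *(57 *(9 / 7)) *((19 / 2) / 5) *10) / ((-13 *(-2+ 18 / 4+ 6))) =-526338 / 1547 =-340.23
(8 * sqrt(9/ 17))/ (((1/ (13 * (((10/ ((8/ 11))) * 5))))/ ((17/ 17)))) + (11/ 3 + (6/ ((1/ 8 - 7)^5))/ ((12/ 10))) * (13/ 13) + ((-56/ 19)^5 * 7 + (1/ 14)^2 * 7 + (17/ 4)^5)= -893188499623554743003/ 5359579277458560000 + 21450 * sqrt(17)/ 17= 5035.74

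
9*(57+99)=1404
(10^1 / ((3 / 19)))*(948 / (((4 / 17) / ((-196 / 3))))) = -50013320 / 3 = -16671106.67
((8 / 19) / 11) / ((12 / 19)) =2 / 33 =0.06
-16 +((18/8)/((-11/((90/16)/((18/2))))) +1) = -5325/352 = -15.13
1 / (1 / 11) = 11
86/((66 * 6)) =43/198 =0.22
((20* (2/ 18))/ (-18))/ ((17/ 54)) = -20/ 51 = -0.39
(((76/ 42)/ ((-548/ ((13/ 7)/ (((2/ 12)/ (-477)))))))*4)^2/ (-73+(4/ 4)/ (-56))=-592269515136/ 8774676421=-67.50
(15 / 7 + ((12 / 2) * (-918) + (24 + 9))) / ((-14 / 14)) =38310 / 7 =5472.86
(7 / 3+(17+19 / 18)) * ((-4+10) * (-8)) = -2936 / 3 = -978.67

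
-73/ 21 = -3.48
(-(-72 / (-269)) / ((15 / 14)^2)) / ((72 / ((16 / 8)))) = -392 / 60525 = -0.01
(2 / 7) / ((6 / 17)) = 17 / 21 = 0.81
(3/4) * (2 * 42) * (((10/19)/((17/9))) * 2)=11340/323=35.11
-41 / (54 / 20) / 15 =-1.01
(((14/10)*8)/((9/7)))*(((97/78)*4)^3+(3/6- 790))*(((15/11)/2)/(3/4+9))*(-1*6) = 61984555472/25447851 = 2435.75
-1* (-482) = 482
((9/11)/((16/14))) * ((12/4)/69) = 63/2024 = 0.03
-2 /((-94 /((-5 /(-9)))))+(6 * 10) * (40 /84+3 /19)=2141045 /56259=38.06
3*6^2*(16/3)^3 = 16384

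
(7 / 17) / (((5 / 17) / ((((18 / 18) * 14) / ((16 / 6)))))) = 147 / 20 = 7.35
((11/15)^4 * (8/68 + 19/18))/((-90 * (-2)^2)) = -0.00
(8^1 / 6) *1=4 / 3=1.33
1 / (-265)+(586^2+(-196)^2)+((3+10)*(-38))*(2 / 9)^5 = 5974584200651 / 15647985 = 381811.73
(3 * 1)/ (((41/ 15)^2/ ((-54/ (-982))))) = 18225/ 825371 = 0.02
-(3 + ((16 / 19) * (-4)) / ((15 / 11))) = -151 / 285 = -0.53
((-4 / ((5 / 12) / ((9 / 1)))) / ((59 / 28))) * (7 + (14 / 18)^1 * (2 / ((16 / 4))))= -89376 / 295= -302.97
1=1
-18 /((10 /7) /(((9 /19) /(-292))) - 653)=1134 /96619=0.01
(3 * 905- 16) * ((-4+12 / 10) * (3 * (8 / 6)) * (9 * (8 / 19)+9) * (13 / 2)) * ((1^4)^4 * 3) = -716195844 / 95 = -7538903.62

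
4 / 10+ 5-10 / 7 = 139 / 35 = 3.97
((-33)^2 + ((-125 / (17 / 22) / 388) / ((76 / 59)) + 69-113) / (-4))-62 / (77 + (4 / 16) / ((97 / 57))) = 32989954931073 / 30010586336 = 1099.28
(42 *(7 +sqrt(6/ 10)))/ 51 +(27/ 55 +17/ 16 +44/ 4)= 14 *sqrt(15)/ 85 +274039/ 14960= 18.96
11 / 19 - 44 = -825 / 19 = -43.42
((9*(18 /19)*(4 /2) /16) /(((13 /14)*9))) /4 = 0.03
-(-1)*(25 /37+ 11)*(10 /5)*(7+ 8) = 12960 /37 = 350.27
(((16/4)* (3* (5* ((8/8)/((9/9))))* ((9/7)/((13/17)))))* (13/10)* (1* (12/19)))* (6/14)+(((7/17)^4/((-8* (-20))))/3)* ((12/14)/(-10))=2208161287067/62206440800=35.50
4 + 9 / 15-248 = -1217 / 5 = -243.40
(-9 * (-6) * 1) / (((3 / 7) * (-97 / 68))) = -8568 / 97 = -88.33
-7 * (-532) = 3724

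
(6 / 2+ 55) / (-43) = -58 / 43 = -1.35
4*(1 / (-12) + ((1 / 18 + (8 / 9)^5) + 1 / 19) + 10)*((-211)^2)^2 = 94109336346557945 / 1121931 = 83881572348.53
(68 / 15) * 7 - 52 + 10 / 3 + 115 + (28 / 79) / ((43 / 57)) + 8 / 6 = 1696289 / 16985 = 99.87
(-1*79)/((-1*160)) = 79/160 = 0.49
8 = 8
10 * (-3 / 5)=-6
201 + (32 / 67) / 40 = 67339 / 335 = 201.01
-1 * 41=-41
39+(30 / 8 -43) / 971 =151319 / 3884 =38.96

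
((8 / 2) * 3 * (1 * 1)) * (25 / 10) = 30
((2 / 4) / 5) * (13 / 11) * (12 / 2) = 39 / 55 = 0.71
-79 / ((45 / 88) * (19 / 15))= -6952 / 57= -121.96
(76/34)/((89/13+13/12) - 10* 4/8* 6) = -5928/58531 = -0.10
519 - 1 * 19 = 500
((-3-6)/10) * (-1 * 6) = 27/5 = 5.40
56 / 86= 28 / 43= 0.65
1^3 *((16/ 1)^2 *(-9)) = -2304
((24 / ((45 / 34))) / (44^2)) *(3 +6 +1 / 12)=1853 / 21780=0.09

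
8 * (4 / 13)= 32 / 13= 2.46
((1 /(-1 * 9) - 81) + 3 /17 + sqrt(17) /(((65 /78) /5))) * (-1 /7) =1769 /153 - 6 * sqrt(17) /7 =8.03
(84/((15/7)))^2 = 38416/25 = 1536.64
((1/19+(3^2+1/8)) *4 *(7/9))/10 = 217/76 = 2.86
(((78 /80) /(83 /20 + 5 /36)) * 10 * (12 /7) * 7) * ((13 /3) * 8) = 182520 /193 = 945.70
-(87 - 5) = -82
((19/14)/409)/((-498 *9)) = -19/25663932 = -0.00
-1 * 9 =-9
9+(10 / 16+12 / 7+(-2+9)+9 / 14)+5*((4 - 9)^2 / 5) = 2463 / 56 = 43.98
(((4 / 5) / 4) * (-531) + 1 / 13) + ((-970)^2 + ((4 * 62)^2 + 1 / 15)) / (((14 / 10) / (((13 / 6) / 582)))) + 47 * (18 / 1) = 16232154089 / 4766580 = 3405.41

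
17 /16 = 1.06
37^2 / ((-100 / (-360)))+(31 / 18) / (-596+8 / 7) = 1846966099 / 374760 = 4928.40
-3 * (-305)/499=915/499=1.83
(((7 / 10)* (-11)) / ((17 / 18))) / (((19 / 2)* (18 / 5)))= -77 / 323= -0.24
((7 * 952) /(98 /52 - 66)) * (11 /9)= -1905904 /15003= -127.03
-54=-54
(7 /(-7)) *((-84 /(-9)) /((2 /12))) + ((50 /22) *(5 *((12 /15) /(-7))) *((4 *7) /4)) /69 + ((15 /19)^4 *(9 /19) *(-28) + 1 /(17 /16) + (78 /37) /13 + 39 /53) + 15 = -2784565701370864 /62652195683517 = -44.44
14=14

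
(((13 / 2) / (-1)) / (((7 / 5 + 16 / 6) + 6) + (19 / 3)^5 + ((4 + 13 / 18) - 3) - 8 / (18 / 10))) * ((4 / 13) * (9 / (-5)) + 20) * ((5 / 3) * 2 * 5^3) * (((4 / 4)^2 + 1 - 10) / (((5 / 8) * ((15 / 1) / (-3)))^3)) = -838729728 / 619470925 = -1.35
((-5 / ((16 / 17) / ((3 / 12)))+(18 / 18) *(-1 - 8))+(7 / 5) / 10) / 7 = -16301 / 11200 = -1.46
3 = 3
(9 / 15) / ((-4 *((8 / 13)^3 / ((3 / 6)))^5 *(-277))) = 153557679042272271 / 6237485483908136960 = 0.02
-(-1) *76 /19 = 4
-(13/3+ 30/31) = -5.30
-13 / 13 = -1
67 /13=5.15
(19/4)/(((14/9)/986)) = 84303/28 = 3010.82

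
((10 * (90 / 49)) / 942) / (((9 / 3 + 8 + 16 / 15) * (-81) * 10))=-25 / 12531897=-0.00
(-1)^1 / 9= -1 / 9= -0.11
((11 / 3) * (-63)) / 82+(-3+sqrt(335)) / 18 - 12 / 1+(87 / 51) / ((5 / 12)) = -113851 / 10455+sqrt(335) / 18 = -9.87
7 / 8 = 0.88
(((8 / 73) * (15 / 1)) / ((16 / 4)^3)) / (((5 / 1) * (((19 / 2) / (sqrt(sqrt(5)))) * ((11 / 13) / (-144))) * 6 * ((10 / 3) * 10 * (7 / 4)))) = -702 * 5^(1 / 4) / 2669975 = -0.00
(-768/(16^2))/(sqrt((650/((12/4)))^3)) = -9 * sqrt(78)/84500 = -0.00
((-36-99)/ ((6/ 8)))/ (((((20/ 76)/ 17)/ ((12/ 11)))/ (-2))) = 279072/ 11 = 25370.18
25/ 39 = 0.64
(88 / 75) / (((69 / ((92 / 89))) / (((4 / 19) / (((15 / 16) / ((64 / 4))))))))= 360448 / 5707125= 0.06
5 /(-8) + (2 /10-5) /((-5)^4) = -15817 /25000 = -0.63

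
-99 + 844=745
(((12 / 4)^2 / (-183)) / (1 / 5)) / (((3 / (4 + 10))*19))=-70 / 1159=-0.06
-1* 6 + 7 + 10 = 11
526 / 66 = 7.97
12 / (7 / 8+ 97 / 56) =336 / 73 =4.60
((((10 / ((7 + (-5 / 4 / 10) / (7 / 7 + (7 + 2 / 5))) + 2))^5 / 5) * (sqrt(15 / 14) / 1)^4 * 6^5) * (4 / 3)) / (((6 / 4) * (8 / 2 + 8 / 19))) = 153720176246784000000 / 250793089267291099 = 612.94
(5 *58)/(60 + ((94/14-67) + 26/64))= 64960/27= 2405.93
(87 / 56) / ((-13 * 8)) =-87 / 5824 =-0.01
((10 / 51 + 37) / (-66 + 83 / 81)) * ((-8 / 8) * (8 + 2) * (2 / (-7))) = -146340 / 89471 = -1.64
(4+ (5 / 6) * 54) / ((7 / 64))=448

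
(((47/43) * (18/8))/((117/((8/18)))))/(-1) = -47/5031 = -0.01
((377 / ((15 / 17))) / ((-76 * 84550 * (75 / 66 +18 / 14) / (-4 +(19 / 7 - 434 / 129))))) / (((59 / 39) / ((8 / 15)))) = 405087254 / 9001096824375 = 0.00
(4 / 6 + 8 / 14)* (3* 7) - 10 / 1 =16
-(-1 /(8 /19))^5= 2476099 /32768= 75.56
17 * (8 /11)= 136 /11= 12.36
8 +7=15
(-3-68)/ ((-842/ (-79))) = -5609/ 842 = -6.66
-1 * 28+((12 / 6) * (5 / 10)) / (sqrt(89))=-28+sqrt(89) / 89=-27.89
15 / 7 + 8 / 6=73 / 21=3.48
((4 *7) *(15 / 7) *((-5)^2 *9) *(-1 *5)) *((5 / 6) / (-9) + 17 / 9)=-121250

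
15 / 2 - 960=-1905 / 2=-952.50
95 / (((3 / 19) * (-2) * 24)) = -1805 / 144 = -12.53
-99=-99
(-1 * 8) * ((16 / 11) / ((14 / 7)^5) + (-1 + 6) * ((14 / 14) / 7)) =-468 / 77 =-6.08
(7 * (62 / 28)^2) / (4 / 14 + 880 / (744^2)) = 119.46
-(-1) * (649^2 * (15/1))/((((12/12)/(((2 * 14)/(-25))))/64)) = -2264376576/5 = -452875315.20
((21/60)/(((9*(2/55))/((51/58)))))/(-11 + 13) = 1309/2784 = 0.47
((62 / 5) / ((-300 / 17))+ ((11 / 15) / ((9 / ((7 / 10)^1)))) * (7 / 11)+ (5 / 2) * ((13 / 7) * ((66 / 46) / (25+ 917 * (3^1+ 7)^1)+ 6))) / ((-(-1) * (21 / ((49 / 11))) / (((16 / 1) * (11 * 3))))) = 3045.45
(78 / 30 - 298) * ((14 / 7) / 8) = -1477 / 20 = -73.85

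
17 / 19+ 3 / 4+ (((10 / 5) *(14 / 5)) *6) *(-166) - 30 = -2130263 / 380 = -5605.96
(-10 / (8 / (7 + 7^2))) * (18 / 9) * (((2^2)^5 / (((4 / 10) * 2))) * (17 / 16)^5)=-248474975 / 1024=-242651.34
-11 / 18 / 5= -11 / 90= -0.12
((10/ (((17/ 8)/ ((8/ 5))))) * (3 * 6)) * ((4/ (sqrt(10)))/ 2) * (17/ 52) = 28.02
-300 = -300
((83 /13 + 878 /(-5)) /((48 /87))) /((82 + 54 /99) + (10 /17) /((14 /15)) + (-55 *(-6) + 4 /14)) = -417533039 /562869840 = -0.74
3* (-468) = -1404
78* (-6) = -468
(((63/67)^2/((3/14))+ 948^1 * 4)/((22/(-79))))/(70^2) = -134622399/48391420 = -2.78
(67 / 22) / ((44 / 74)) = 2479 / 484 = 5.12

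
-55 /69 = -0.80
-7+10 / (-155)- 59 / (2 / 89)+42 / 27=-1468103 / 558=-2631.01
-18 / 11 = -1.64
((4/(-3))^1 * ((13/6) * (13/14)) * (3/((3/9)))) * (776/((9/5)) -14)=-634426/63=-10070.25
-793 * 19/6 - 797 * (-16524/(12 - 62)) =-39885559/150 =-265903.73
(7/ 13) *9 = 63/ 13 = 4.85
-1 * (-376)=376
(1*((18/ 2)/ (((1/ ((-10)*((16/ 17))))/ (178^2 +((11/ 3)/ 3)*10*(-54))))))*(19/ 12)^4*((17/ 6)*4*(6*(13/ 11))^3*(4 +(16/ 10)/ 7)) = -375608942593664/ 1331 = -282200557921.61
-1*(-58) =58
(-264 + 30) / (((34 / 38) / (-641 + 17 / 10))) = 14211639 / 85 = 167195.75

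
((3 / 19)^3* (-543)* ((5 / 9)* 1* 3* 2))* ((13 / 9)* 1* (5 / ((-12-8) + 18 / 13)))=2294175 / 829939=2.76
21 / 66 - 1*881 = -19375 / 22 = -880.68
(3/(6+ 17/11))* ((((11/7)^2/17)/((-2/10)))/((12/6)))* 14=-19965/9877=-2.02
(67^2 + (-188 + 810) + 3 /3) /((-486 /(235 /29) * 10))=-8.52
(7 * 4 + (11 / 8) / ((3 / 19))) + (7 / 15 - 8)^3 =-10552051 / 27000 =-390.82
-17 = -17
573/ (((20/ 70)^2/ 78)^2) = 2092550733/ 4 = 523137683.25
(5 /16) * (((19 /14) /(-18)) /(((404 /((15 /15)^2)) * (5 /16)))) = -19 /101808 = -0.00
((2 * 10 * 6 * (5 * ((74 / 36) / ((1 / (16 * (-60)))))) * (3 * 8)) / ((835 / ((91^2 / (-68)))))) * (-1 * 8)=-94125158400 / 2839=-33154335.47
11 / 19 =0.58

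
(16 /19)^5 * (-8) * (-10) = 33.88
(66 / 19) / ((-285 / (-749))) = 16478 / 1805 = 9.13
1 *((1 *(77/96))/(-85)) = -0.01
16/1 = 16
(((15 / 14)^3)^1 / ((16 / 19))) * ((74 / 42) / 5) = 158175 / 307328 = 0.51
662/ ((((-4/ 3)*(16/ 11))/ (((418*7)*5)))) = -79901745/ 16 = -4993859.06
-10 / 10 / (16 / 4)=-1 / 4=-0.25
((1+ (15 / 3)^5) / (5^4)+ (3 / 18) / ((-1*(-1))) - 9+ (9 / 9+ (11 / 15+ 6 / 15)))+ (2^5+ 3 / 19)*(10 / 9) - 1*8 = 5564467 / 213750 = 26.03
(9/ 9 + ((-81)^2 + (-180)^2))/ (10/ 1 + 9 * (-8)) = -628.42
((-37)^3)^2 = 2565726409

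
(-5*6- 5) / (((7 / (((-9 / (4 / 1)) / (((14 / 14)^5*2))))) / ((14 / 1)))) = 315 / 4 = 78.75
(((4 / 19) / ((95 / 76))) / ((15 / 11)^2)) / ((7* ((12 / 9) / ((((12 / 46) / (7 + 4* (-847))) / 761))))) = -968 / 983828314875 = -0.00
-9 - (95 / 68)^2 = -50641 / 4624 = -10.95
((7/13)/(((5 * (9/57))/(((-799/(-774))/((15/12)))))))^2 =45170701156/142374155625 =0.32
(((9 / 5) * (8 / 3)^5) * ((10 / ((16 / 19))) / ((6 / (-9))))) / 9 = -38912 / 81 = -480.40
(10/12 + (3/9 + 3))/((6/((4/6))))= 25/54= 0.46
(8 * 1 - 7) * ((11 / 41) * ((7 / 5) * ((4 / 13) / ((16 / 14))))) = 539 / 5330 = 0.10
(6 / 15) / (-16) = -0.02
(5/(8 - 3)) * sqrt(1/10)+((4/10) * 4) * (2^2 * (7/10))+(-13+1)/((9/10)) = -664/75+sqrt(10)/10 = -8.54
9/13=0.69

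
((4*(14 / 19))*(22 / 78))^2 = 379456 / 549081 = 0.69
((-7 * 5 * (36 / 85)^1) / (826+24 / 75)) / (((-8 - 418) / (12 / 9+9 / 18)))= 0.00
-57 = -57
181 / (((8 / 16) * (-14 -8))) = -181 / 11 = -16.45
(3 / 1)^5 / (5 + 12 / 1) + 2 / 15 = 3679 / 255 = 14.43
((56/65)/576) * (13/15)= 7/5400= 0.00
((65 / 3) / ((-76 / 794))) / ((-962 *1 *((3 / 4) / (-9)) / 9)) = -17865 / 703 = -25.41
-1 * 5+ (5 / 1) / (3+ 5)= -35 / 8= -4.38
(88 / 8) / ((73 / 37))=407 / 73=5.58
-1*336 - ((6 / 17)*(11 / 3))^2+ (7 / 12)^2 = -14038511 / 41616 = -337.33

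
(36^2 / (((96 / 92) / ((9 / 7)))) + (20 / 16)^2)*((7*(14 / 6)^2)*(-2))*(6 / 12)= -8772127 / 144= -60917.55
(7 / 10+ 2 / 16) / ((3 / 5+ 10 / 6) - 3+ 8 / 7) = 693 / 344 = 2.01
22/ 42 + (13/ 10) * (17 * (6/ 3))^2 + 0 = 157849/ 105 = 1503.32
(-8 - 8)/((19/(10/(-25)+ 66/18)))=-784/285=-2.75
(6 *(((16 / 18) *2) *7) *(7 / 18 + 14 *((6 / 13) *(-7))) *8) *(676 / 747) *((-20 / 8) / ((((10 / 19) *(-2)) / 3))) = -172707.63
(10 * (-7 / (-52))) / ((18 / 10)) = 0.75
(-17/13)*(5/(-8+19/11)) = 935/897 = 1.04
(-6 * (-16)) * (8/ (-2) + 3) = -96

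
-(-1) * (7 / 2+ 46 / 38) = 179 / 38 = 4.71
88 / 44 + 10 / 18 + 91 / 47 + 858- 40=347914 / 423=822.49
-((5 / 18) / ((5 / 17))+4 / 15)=-109 / 90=-1.21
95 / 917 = 0.10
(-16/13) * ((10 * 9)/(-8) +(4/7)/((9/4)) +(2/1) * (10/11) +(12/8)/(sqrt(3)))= 7828/693- 8 * sqrt(3)/13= 10.23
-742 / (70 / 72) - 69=-4161 / 5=-832.20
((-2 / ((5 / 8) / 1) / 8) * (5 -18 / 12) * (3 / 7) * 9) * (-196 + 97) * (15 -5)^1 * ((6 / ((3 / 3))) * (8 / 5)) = 256608 / 5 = 51321.60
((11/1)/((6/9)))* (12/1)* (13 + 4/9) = 2662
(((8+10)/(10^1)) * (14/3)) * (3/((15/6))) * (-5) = -252/5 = -50.40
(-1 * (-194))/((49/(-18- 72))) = -17460/49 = -356.33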